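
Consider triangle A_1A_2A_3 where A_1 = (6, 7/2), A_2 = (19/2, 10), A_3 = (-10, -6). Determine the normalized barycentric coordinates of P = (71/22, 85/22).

(3/11, 5/11, 3/11)

Signed area of the reference triangle: [A_1A_2A_3] = ½·(6·(10−(-6)) + (19/2)·(-6−(7/2)) + (-10)·(7/2−10)) = ½·(96 − 361/4 + 65) = 283/8.
[PA_2A_3] = ½·((71/22)·(10−(-6)) + (19/2)·(-6−(85/22)) + (-10)·(85/22−10)) = ½·(568/11 − 4123/44 + 675/11) = 849/88, so the A_1-coordinate is (849/88)/(283/8) = 3/11.
[A_1PA_3] = ½·(6·(85/22−(-6)) + (71/22)·(-6−(7/2)) + (-10)·(7/2−(85/22))) = ½·(651/11 − 1349/44 + 40/11) = 1415/88, so the A_2-coordinate is 5/11.
[A_1A_2P] = ½·(6·(10−(85/22)) + (19/2)·(85/22−(7/2)) + (71/22)·(7/2−10)) = ½·(405/11 + 38/11 − 923/44) = 849/88, so the A_3-coordinate is 3/11.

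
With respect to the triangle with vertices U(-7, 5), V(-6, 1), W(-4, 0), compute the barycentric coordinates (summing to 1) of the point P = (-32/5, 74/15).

(16/15, -2/5, 1/3)

Signed area of the reference triangle: [UVW] = ½·((-7)·(1−0) + (-6)·(0−5) + (-4)·(5−1)) = ½·(-7 + 30 − 16) = 7/2.
[PVW] = ½·((-32/5)·(1−0) + (-6)·(0−(74/15)) + (-4)·(74/15−1)) = ½·(-32/5 + 148/5 − 236/15) = 56/15, so the U-coordinate is (56/15)/(7/2) = 16/15.
[UPW] = ½·((-7)·(74/15−0) + (-32/5)·(0−5) + (-4)·(5−(74/15))) = ½·(-518/15 + 32 − 4/15) = -7/5, so the V-coordinate is -2/5.
[UVP] = ½·((-7)·(1−(74/15)) + (-6)·(74/15−5) + (-32/5)·(5−1)) = ½·(413/15 + 2/5 − 128/5) = 7/6, so the W-coordinate is 1/3.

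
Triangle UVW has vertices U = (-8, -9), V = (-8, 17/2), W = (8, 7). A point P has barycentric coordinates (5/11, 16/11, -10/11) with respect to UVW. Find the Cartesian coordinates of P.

(-248/11, 21/11)

P = (5/11)·U + (16/11)·V + (-10/11)·W.
x-coordinate: (5/11)·(-8) + (16/11)·(-8) + (-10/11)·8 = -248/11.
y-coordinate: (5/11)·(-9) + (16/11)·(17/2) + (-10/11)·7 = 21/11.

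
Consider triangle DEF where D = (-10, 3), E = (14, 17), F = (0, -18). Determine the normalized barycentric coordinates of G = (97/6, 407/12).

(1/4, 4/3, -7/12)

Signed area of the reference triangle: [DEF] = ½·((-10)·(17−(-18)) + 14·(-18−3) + 0·(3−17)) = ½·(-350 − 294 + 0) = -322.
[GEF] = ½·((97/6)·(17−(-18)) + 14·(-18−(407/12)) + 0·(407/12−17)) = ½·(3395/6 − 4361/6 + 0) = -161/2, so the D-coordinate is (-161/2)/(-322) = 1/4.
[DGF] = ½·((-10)·(407/12−(-18)) + (97/6)·(-18−3) + 0·(3−(407/12))) = ½·(-3115/6 − 679/2 + 0) = -1288/3, so the E-coordinate is 4/3.
[DEG] = ½·((-10)·(17−(407/12)) + 14·(407/12−3) + (97/6)·(3−17)) = ½·(1015/6 + 2597/6 − 679/3) = 1127/6, so the F-coordinate is -7/12.
Check: 1/4 + 4/3 − 7/12 = 1.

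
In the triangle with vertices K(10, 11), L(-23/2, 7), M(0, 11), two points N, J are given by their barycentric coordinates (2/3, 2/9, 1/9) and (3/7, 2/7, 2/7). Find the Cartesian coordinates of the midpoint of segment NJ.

Barycentric coordinates of the midpoint are the average: (23/42, 16/63, 25/126).
Converting: (23/42)·K + (16/63)·L + (25/126)·M = (23/9, 629/63).

(23/9, 629/63)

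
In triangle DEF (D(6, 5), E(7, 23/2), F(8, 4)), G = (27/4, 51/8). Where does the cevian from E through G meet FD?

Barycentric coordinates of G with respect to DEF: (1/2, 1/4, 1/4).
On side FD the E-coordinate is zero; dropping G's E-weight 1/4 and renormalizing the remaining 1/4 : 1/2 gives weights 1/3, 2/3 on F, D.
H = (1/3)·(8, 4) + (2/3)·(6, 5) = (20/3, 14/3).

(20/3, 14/3)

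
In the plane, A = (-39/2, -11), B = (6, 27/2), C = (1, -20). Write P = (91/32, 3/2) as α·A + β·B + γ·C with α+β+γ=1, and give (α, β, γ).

Signed area of the reference triangle: [ABC] = ½·((-39/2)·(27/2−(-20)) + 6·(-20−(-11)) + 1·(-11−(27/2))) = ½·(-2613/4 − 54 − 49/2) = -2927/8.
[PBC] = ½·((91/32)·(27/2−(-20)) + 6·(-20−(3/2)) + 1·(3/2−(27/2))) = ½·(6097/64 − 129 − 12) = -2927/128, so the A-coordinate is (-2927/128)/(-2927/8) = 1/16.
[APC] = ½·((-39/2)·(3/2−(-20)) + (91/32)·(-20−(-11)) + 1·(-11−(3/2))) = ½·(-1677/4 − 819/32 − 25/2) = -14635/64, so the B-coordinate is 5/8.
[ABP] = ½·((-39/2)·(27/2−(3/2)) + 6·(3/2−(-11)) + (91/32)·(-11−(27/2))) = ½·(-234 + 75 − 4459/64) = -14635/128, so the C-coordinate is 5/16.

(1/16, 5/8, 5/16)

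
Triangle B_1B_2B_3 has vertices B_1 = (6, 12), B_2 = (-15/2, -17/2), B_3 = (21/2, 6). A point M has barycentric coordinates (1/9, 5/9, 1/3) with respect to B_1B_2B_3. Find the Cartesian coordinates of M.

(0, -25/18)

M = (1/9)·B_1 + (5/9)·B_2 + (1/3)·B_3.
x-coordinate: (1/9)·6 + (5/9)·(-15/2) + (1/3)·(21/2) = 0.
y-coordinate: (1/9)·12 + (5/9)·(-17/2) + (1/3)·6 = -25/18.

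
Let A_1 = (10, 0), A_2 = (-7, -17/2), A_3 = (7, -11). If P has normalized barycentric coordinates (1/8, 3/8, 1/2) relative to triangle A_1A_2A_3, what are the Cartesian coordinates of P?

P = (1/8)·A_1 + (3/8)·A_2 + (1/2)·A_3.
x-coordinate: (1/8)·10 + (3/8)·(-7) + (1/2)·7 = 17/8.
y-coordinate: (1/8)·0 + (3/8)·(-17/2) + (1/2)·(-11) = -139/16.

(17/8, -139/16)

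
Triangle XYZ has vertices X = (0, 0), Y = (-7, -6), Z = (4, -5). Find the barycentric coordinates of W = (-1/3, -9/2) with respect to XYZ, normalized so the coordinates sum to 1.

Signed area of the reference triangle: [XYZ] = ½·(0·(-6−(-5)) + (-7)·(-5−0) + 4·(0−(-6))) = ½·(0 + 35 + 24) = 59/2.
[WYZ] = ½·((-1/3)·(-6−(-5)) + (-7)·(-5−(-9/2)) + 4·(-9/2−(-6))) = ½·(1/3 + 7/2 + 6) = 59/12, so the X-coordinate is (59/12)/(59/2) = 1/6.
[XWZ] = ½·(0·(-9/2−(-5)) + (-1/3)·(-5−0) + 4·(0−(-9/2))) = ½·(0 + 5/3 + 18) = 59/6, so the Y-coordinate is 1/3.
[XYW] = ½·(0·(-6−(-9/2)) + (-7)·(-9/2−0) + (-1/3)·(0−(-6))) = ½·(0 + 63/2 − 2) = 59/4, so the Z-coordinate is 1/2.

(1/6, 1/3, 1/2)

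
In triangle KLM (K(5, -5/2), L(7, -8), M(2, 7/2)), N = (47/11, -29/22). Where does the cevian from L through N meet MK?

Barycentric coordinates of N with respect to KLM: (5/11, 2/11, 4/11).
On side MK the L-coordinate is zero; dropping N's L-weight 2/11 and renormalizing the remaining 4/11 : 5/11 gives weights 4/9, 5/9 on M, K.
J = (4/9)·(2, 7/2) + (5/9)·(5, -5/2) = (11/3, 1/6).

(11/3, 1/6)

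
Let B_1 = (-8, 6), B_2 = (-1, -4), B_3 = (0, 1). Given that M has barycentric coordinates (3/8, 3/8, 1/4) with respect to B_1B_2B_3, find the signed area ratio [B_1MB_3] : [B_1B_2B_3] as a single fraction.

3/8

The signed ratio [B_1MB_3]/[B_1B_2B_3] equals the barycentric coordinate of M at vertex B_2, which is 3/8.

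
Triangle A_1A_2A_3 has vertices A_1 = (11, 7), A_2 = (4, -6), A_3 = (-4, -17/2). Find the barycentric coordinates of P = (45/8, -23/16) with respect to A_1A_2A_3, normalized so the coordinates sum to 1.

Signed area of the reference triangle: [A_1A_2A_3] = ½·(11·(-6−(-17/2)) + 4·(-17/2−7) + (-4)·(7−(-6))) = ½·(55/2 − 62 − 52) = -173/4.
[PA_2A_3] = ½·((45/8)·(-6−(-17/2)) + 4·(-17/2−(-23/16)) + (-4)·(-23/16−(-6))) = ½·(225/16 − 113/4 − 73/4) = -519/32, so the A_1-coordinate is (-519/32)/(-173/4) = 3/8.
[A_1PA_3] = ½·(11·(-23/16−(-17/2)) + (45/8)·(-17/2−7) + (-4)·(7−(-23/16))) = ½·(1243/16 − 1395/16 − 135/4) = -173/8, so the A_2-coordinate is 1/2.
[A_1A_2P] = ½·(11·(-6−(-23/16)) + 4·(-23/16−7) + (45/8)·(7−(-6))) = ½·(-803/16 − 135/4 + 585/8) = -173/32, so the A_3-coordinate is 1/8.

(3/8, 1/2, 1/8)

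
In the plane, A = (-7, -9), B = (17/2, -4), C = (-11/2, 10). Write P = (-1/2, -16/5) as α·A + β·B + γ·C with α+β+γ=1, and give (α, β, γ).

Signed area of the reference triangle: [ABC] = ½·((-7)·(-4−10) + (17/2)·(10−(-9)) + (-11/2)·(-9−(-4))) = ½·(98 + 323/2 + 55/2) = 287/2.
[PBC] = ½·((-1/2)·(-4−10) + (17/2)·(10−(-16/5)) + (-11/2)·(-16/5−(-4))) = ½·(7 + 561/5 − 22/5) = 287/5, so the A-coordinate is (287/5)/(287/2) = 2/5.
[APC] = ½·((-7)·(-16/5−10) + (-1/2)·(10−(-9)) + (-11/2)·(-9−(-16/5))) = ½·(462/5 − 19/2 + 319/10) = 287/5, so the B-coordinate is 2/5.
[ABP] = ½·((-7)·(-4−(-16/5)) + (17/2)·(-16/5−(-9)) + (-1/2)·(-9−(-4))) = ½·(28/5 + 493/10 + 5/2) = 287/10, so the C-coordinate is 1/5.
Check: 2/5 + 2/5 + 1/5 = 1.

(2/5, 2/5, 1/5)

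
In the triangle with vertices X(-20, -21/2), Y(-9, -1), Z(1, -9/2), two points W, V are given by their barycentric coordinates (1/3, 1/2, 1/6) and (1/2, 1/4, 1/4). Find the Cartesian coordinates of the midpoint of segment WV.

Barycentric coordinates of the midpoint are the average: (5/12, 3/8, 5/24).
Converting: (5/12)·X + (3/8)·Y + (5/24)·Z = (-23/2, -91/16).

(-23/2, -91/16)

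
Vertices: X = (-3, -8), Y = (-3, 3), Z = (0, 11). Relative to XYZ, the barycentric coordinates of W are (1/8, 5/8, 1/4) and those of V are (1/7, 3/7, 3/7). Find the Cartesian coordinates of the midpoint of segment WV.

(-111/56, 475/112)

Barycentric coordinates of the midpoint are the average: (15/112, 59/112, 19/56).
Converting: (15/112)·X + (59/112)·Y + (19/56)·Z = (-111/56, 475/112).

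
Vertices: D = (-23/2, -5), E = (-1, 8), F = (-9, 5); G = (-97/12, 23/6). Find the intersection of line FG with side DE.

Barycentric coordinates of G with respect to DEF: (1/6, 1/6, 2/3).
On side DE the F-coordinate is zero; dropping G's F-weight 2/3 and renormalizing the remaining 1/6 : 1/6 gives weights 1/2, 1/2 on D, E.
H = (1/2)·(-23/2, -5) + (1/2)·(-1, 8) = (-25/4, 3/2).

(-25/4, 3/2)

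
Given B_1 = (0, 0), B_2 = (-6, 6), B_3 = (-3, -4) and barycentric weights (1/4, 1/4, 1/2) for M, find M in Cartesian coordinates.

(-3, -1/2)

M = (1/4)·B_1 + (1/4)·B_2 + (1/2)·B_3.
x-coordinate: (1/4)·0 + (1/4)·(-6) + (1/2)·(-3) = -3.
y-coordinate: (1/4)·0 + (1/4)·6 + (1/2)·(-4) = -1/2.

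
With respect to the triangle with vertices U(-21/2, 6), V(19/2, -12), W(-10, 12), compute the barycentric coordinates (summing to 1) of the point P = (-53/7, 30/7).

(5/7, 1/7, 1/7)

Signed area of the reference triangle: [UVW] = ½·((-21/2)·(-12−12) + (19/2)·(12−6) + (-10)·(6−(-12))) = ½·(252 + 57 − 180) = 129/2.
[PVW] = ½·((-53/7)·(-12−12) + (19/2)·(12−(30/7)) + (-10)·(30/7−(-12))) = ½·(1272/7 + 513/7 − 1140/7) = 645/14, so the U-coordinate is (645/14)/(129/2) = 5/7.
[UPW] = ½·((-21/2)·(30/7−12) + (-53/7)·(12−6) + (-10)·(6−(30/7))) = ½·(81 − 318/7 − 120/7) = 129/14, so the V-coordinate is 1/7.
[UVP] = ½·((-21/2)·(-12−(30/7)) + (19/2)·(30/7−6) + (-53/7)·(6−(-12))) = ½·(171 − 114/7 − 954/7) = 129/14, so the W-coordinate is 1/7.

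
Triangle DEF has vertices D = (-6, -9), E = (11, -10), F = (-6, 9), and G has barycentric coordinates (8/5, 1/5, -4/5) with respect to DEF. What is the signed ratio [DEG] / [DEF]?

The signed ratio [DEG]/[DEF] equals the barycentric coordinate of G at vertex F, which is -4/5.

-4/5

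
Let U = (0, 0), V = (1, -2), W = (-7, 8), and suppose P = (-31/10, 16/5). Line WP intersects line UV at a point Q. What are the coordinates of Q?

Barycentric coordinates of P with respect to UVW: (1/10, 2/5, 1/2).
On side UV the W-coordinate is zero; dropping P's W-weight 1/2 and renormalizing the remaining 1/10 : 2/5 gives weights 1/5, 4/5 on U, V.
Q = (1/5)·(0, 0) + (4/5)·(1, -2) = (4/5, -8/5).

(4/5, -8/5)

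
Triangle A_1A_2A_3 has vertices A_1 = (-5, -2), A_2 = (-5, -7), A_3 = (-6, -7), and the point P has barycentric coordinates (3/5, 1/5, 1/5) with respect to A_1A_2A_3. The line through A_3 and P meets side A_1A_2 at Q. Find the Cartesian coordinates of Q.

Line A_3P meets A_1A_2 where the A_3-coordinate vanishes; zeroing P's A_3-weight and renormalizing leaves A_1, A_2-weights 3/5 : 1/5 → (3/4, 1/4).
So Q = (3/4)·A_1 + (1/4)·A_2 = (-5, -13/4).

(-5, -13/4)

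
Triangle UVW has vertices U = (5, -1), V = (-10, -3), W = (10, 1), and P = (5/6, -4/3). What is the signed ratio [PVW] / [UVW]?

[UVW] = ½·(5·(-3−1) + (-10)·(1−(-1)) + 10·(-1−(-3))) = ½·(-20 − 20 + 20) = -10.
[PVW] = ½·((5/6)·(-3−1) + (-10)·(1−(-4/3)) + 10·(-4/3−(-3))) = ½·(-10/3 − 70/3 + 50/3) = -5, so the ratio is (-5)/(-10) = 1/2.

1/2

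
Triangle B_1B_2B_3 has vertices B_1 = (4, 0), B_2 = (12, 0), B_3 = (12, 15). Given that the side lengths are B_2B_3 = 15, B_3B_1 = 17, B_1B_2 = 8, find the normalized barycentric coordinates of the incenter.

The incenter has barycentric coordinates proportional to the opposite side lengths: (15 : 17 : 8).
Normalizing by 15+17+8 = 40 gives (3/8, 17/40, 1/5).

(3/8, 17/40, 1/5)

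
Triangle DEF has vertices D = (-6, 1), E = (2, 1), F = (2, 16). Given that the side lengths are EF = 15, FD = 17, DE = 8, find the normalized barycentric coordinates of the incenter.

(3/8, 17/40, 1/5)

The incenter has barycentric coordinates proportional to the opposite side lengths: (15 : 17 : 8).
Normalizing by 15+17+8 = 40 gives (3/8, 17/40, 1/5).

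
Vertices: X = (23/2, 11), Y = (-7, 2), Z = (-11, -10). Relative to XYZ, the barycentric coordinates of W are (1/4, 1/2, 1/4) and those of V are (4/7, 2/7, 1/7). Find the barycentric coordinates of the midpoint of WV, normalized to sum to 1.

(23/56, 11/28, 11/56)

Since both coordinate triples sum to 1, the midpoint's barycentrics are the componentwise average.
(1/4+4/7)/2 = 23/56; similarly 11/28 and 11/56.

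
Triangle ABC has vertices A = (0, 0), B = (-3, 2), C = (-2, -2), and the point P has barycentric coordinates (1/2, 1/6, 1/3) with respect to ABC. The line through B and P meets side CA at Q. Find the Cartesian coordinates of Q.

(-4/5, -4/5)

Line BP meets CA where the B-coordinate vanishes; zeroing P's B-weight and renormalizing leaves C, A-weights 1/3 : 1/2 → (2/5, 3/5).
So Q = (2/5)·C + (3/5)·A = (-4/5, -4/5).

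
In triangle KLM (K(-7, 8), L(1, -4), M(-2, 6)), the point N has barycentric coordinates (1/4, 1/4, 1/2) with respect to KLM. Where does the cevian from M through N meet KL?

(-3, 2)

Line MN meets KL where the M-coordinate vanishes; zeroing N's M-weight and renormalizing leaves K, L-weights 1/4 : 1/4 → (1/2, 1/2).
So J = (1/2)·K + (1/2)·L = (-3, 2).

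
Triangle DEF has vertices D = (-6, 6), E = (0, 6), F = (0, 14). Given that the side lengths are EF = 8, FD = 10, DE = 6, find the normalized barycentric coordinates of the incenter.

(1/3, 5/12, 1/4)

The incenter has barycentric coordinates proportional to the opposite side lengths: (8 : 10 : 6).
Normalizing by 8+10+6 = 24 gives (1/3, 5/12, 1/4).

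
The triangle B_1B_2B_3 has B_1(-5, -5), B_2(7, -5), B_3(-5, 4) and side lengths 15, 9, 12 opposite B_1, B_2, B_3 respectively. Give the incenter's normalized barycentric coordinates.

The incenter has barycentric coordinates proportional to the opposite side lengths: (15 : 9 : 12).
Normalizing by 15+9+12 = 36 gives (5/12, 1/4, 1/3).

(5/12, 1/4, 1/3)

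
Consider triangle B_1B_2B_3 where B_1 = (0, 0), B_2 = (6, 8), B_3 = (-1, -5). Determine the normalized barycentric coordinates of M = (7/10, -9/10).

Signed area of the reference triangle: [B_1B_2B_3] = ½·(0·(8−(-5)) + 6·(-5−0) + (-1)·(0−8)) = ½·(0 − 30 + 8) = -11.
[MB_2B_3] = ½·((7/10)·(8−(-5)) + 6·(-5−(-9/10)) + (-1)·(-9/10−8)) = ½·(91/10 − 123/5 + 89/10) = -33/10, so the B_1-coordinate is (-33/10)/(-11) = 3/10.
[B_1MB_3] = ½·(0·(-9/10−(-5)) + (7/10)·(-5−0) + (-1)·(0−(-9/10))) = ½·(0 − 7/2 − 9/10) = -11/5, so the B_2-coordinate is 1/5.
[B_1B_2M] = ½·(0·(8−(-9/10)) + 6·(-9/10−0) + (7/10)·(0−8)) = ½·(0 − 27/5 − 28/5) = -11/2, so the B_3-coordinate is 1/2.

(3/10, 1/5, 1/2)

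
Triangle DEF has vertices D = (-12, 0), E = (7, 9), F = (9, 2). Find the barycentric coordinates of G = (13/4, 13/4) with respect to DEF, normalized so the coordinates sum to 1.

(1/4, 1/4, 1/2)

Signed area of the reference triangle: [DEF] = ½·((-12)·(9−2) + 7·(2−0) + 9·(0−9)) = ½·(-84 + 14 − 81) = -151/2.
[GEF] = ½·((13/4)·(9−2) + 7·(2−(13/4)) + 9·(13/4−9)) = ½·(91/4 − 35/4 − 207/4) = -151/8, so the D-coordinate is (-151/8)/(-151/2) = 1/4.
[DGF] = ½·((-12)·(13/4−2) + (13/4)·(2−0) + 9·(0−(13/4))) = ½·(-15 + 13/2 − 117/4) = -151/8, so the E-coordinate is 1/4.
[DEG] = ½·((-12)·(9−(13/4)) + 7·(13/4−0) + (13/4)·(0−9)) = ½·(-69 + 91/4 − 117/4) = -151/4, so the F-coordinate is 1/2.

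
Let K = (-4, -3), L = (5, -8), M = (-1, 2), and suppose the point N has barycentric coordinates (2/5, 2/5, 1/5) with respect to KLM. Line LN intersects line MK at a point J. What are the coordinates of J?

(-3, -4/3)

Line LN meets MK where the L-coordinate vanishes; zeroing N's L-weight and renormalizing leaves M, K-weights 1/5 : 2/5 → (1/3, 2/3).
So J = (1/3)·M + (2/3)·K = (-3, -4/3).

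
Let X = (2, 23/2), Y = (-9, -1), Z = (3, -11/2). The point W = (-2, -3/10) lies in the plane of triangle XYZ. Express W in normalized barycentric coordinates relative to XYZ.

Signed area of the reference triangle: [XYZ] = ½·(2·(-1−(-11/2)) + (-9)·(-11/2−(23/2)) + 3·(23/2−(-1))) = ½·(9 + 153 + 75/2) = 399/4.
[WYZ] = ½·((-2)·(-1−(-11/2)) + (-9)·(-11/2−(-3/10)) + 3·(-3/10−(-1))) = ½·(-9 + 234/5 + 21/10) = 399/20, so the X-coordinate is (399/20)/(399/4) = 1/5.
[XWZ] = ½·(2·(-3/10−(-11/2)) + (-2)·(-11/2−(23/2)) + 3·(23/2−(-3/10))) = ½·(52/5 + 34 + 177/5) = 399/10, so the Y-coordinate is 2/5.
[XYW] = ½·(2·(-1−(-3/10)) + (-9)·(-3/10−(23/2)) + (-2)·(23/2−(-1))) = ½·(-7/5 + 531/5 − 25) = 399/10, so the Z-coordinate is 2/5.
Check: 1/5 + 2/5 + 2/5 = 1.

(1/5, 2/5, 2/5)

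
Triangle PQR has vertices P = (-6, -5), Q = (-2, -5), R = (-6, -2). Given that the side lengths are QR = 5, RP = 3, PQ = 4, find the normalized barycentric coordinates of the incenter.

The incenter has barycentric coordinates proportional to the opposite side lengths: (5 : 3 : 4).
Normalizing by 5+3+4 = 12 gives (5/12, 1/4, 1/3).

(5/12, 1/4, 1/3)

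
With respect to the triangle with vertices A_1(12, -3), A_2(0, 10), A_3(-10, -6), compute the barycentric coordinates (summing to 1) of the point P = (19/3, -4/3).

(2/3, 1/6, 1/6)

Signed area of the reference triangle: [A_1A_2A_3] = ½·(12·(10−(-6)) + 0·(-6−(-3)) + (-10)·(-3−10)) = ½·(192 + 0 + 130) = 161.
[PA_2A_3] = ½·((19/3)·(10−(-6)) + 0·(-6−(-4/3)) + (-10)·(-4/3−10)) = ½·(304/3 + 0 + 340/3) = 322/3, so the A_1-coordinate is (322/3)/161 = 2/3.
[A_1PA_3] = ½·(12·(-4/3−(-6)) + (19/3)·(-6−(-3)) + (-10)·(-3−(-4/3))) = ½·(56 − 19 + 50/3) = 161/6, so the A_2-coordinate is 1/6.
[A_1A_2P] = ½·(12·(10−(-4/3)) + 0·(-4/3−(-3)) + (19/3)·(-3−10)) = ½·(136 + 0 − 247/3) = 161/6, so the A_3-coordinate is 1/6.
Check: 2/3 + 1/6 + 1/6 = 1.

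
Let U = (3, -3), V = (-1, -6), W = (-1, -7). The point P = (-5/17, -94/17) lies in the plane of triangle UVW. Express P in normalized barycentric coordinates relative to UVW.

(3/17, 13/17, 1/17)

Signed area of the reference triangle: [UVW] = ½·(3·(-6−(-7)) + (-1)·(-7−(-3)) + (-1)·(-3−(-6))) = ½·(3 + 4 − 3) = 2.
[PVW] = ½·((-5/17)·(-6−(-7)) + (-1)·(-7−(-94/17)) + (-1)·(-94/17−(-6))) = ½·(-5/17 + 25/17 − 8/17) = 6/17, so the U-coordinate is (6/17)/2 = 3/17.
[UPW] = ½·(3·(-94/17−(-7)) + (-5/17)·(-7−(-3)) + (-1)·(-3−(-94/17))) = ½·(75/17 + 20/17 − 43/17) = 26/17, so the V-coordinate is 13/17.
[UVP] = ½·(3·(-6−(-94/17)) + (-1)·(-94/17−(-3)) + (-5/17)·(-3−(-6))) = ½·(-24/17 + 43/17 − 15/17) = 2/17, so the W-coordinate is 1/17.
Check: 3/17 + 13/17 + 1/17 = 1.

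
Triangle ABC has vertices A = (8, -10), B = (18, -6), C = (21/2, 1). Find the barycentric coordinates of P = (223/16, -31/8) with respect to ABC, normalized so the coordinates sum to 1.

Signed area of the reference triangle: [ABC] = ½·(8·(-6−1) + 18·(1−(-10)) + (21/2)·(-10−(-6))) = ½·(-56 + 198 − 42) = 50.
[PBC] = ½·((223/16)·(-6−1) + 18·(1−(-31/8)) + (21/2)·(-31/8−(-6))) = ½·(-1561/16 + 351/4 + 357/16) = 25/4, so the A-coordinate is (25/4)/50 = 1/8.
[APC] = ½·(8·(-31/8−1) + (223/16)·(1−(-10)) + (21/2)·(-10−(-31/8))) = ½·(-39 + 2453/16 − 1029/16) = 25, so the B-coordinate is 1/2.
[ABP] = ½·(8·(-6−(-31/8)) + 18·(-31/8−(-10)) + (223/16)·(-10−(-6))) = ½·(-17 + 441/4 − 223/4) = 75/4, so the C-coordinate is 3/8.

(1/8, 1/2, 3/8)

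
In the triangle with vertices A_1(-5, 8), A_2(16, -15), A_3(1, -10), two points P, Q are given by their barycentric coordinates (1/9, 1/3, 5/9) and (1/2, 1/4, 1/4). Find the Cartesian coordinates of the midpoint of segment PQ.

(85/24, -143/24)

Barycentric coordinates of the midpoint are the average: (11/36, 7/24, 29/72).
Converting: (11/36)·A_1 + (7/24)·A_2 + (29/72)·A_3 = (85/24, -143/24).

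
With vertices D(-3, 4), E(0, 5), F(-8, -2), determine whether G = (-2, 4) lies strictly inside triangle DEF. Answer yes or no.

Barycentric coordinates of G: (6/13, 6/13, 1/13).
The three coordinates are positive, positive, positive; a point is interior exactly when all three are positive.

yes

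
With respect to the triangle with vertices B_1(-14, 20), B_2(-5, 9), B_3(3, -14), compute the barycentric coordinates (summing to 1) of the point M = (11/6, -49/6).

(-1/6, 1/2, 2/3)

Signed area of the reference triangle: [B_1B_2B_3] = ½·((-14)·(9−(-14)) + (-5)·(-14−20) + 3·(20−9)) = ½·(-322 + 170 + 33) = -119/2.
[MB_2B_3] = ½·((11/6)·(9−(-14)) + (-5)·(-14−(-49/6)) + 3·(-49/6−9)) = ½·(253/6 + 175/6 − 103/2) = 119/12, so the B_1-coordinate is (119/12)/(-119/2) = -1/6.
[B_1MB_3] = ½·((-14)·(-49/6−(-14)) + (11/6)·(-14−20) + 3·(20−(-49/6))) = ½·(-245/3 − 187/3 + 169/2) = -119/4, so the B_2-coordinate is 1/2.
[B_1B_2M] = ½·((-14)·(9−(-49/6)) + (-5)·(-49/6−20) + (11/6)·(20−9)) = ½·(-721/3 + 845/6 + 121/6) = -119/3, so the B_3-coordinate is 2/3.
Check: -1/6 + 1/2 + 2/3 = 1.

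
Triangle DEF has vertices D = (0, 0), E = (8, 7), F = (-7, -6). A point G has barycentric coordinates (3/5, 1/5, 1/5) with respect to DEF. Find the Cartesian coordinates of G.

G = (3/5)·D + (1/5)·E + (1/5)·F.
x-coordinate: (3/5)·0 + (1/5)·8 + (1/5)·(-7) = 1/5.
y-coordinate: (3/5)·0 + (1/5)·7 + (1/5)·(-6) = 1/5.

(1/5, 1/5)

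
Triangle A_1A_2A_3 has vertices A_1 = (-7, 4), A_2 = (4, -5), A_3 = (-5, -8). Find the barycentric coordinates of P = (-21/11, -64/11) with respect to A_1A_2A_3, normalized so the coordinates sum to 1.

Signed area of the reference triangle: [A_1A_2A_3] = ½·((-7)·(-5−(-8)) + 4·(-8−4) + (-5)·(4−(-5))) = ½·(-21 − 48 − 45) = -57.
[PA_2A_3] = ½·((-21/11)·(-5−(-8)) + 4·(-8−(-64/11)) + (-5)·(-64/11−(-5))) = ½·(-63/11 − 96/11 + 45/11) = -57/11, so the A_1-coordinate is (-57/11)/(-57) = 1/11.
[A_1PA_3] = ½·((-7)·(-64/11−(-8)) + (-21/11)·(-8−4) + (-5)·(4−(-64/11))) = ½·(-168/11 + 252/11 − 540/11) = -228/11, so the A_2-coordinate is 4/11.
[A_1A_2P] = ½·((-7)·(-5−(-64/11)) + 4·(-64/11−4) + (-21/11)·(4−(-5))) = ½·(-63/11 − 432/11 − 189/11) = -342/11, so the A_3-coordinate is 6/11.
Check: 1/11 + 4/11 + 6/11 = 1.

(1/11, 4/11, 6/11)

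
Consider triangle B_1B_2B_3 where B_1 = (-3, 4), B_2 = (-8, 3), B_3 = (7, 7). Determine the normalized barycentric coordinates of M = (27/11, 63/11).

Signed area of the reference triangle: [B_1B_2B_3] = ½·((-3)·(3−7) + (-8)·(7−4) + 7·(4−3)) = ½·(12 − 24 + 7) = -5/2.
[MB_2B_3] = ½·((27/11)·(3−7) + (-8)·(7−(63/11)) + 7·(63/11−3)) = ½·(-108/11 − 112/11 + 210/11) = -5/11, so the B_1-coordinate is (-5/11)/(-5/2) = 2/11.
[B_1MB_3] = ½·((-3)·(63/11−7) + (27/11)·(7−4) + 7·(4−(63/11))) = ½·(42/11 + 81/11 − 133/11) = -5/11, so the B_2-coordinate is 2/11.
[B_1B_2M] = ½·((-3)·(3−(63/11)) + (-8)·(63/11−4) + (27/11)·(4−3)) = ½·(90/11 − 152/11 + 27/11) = -35/22, so the B_3-coordinate is 7/11.

(2/11, 2/11, 7/11)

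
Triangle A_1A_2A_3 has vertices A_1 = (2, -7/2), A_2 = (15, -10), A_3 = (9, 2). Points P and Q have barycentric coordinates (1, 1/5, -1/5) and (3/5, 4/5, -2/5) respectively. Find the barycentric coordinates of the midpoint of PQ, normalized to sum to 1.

(4/5, 1/2, -3/10)

Since both coordinate triples sum to 1, the midpoint's barycentrics are the componentwise average.
(1+3/5)/2 = 4/5; similarly 1/2 and -3/10.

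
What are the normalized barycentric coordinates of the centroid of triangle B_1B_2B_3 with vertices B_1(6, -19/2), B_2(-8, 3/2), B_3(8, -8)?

(1/3, 1/3, 1/3)

The centroid is the average of the vertices, so each weight is 1/3.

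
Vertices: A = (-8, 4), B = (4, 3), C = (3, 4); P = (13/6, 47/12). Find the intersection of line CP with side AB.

Barycentric coordinates of P with respect to ABC: (1/12, 1/12, 5/6).
On side AB the C-coordinate is zero; dropping P's C-weight 5/6 and renormalizing the remaining 1/12 : 1/12 gives weights 1/2, 1/2 on A, B.
Q = (1/2)·(-8, 4) + (1/2)·(4, 3) = (-2, 7/2).

(-2, 7/2)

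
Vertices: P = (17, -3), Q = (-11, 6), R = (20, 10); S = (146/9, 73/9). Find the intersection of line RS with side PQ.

(3, 3/2)

Barycentric coordinates of S with respect to PQR: (1/9, 1/9, 7/9).
On side PQ the R-coordinate is zero; dropping S's R-weight 7/9 and renormalizing the remaining 1/9 : 1/9 gives weights 1/2, 1/2 on P, Q.
T = (1/2)·(17, -3) + (1/2)·(-11, 6) = (3, 3/2).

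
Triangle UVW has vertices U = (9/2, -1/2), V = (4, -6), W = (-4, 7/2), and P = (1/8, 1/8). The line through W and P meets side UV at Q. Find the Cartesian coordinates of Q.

(17/4, -13/4)

Barycentric coordinates of P with respect to UVW: (1/4, 1/4, 1/2).
On side UV the W-coordinate is zero; dropping P's W-weight 1/2 and renormalizing the remaining 1/4 : 1/4 gives weights 1/2, 1/2 on U, V.
Q = (1/2)·(9/2, -1/2) + (1/2)·(4, -6) = (17/4, -13/4).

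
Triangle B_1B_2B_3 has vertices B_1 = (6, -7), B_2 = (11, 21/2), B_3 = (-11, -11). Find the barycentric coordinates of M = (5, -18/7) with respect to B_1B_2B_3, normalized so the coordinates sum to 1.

(4/7, 2/7, 1/7)

Signed area of the reference triangle: [B_1B_2B_3] = ½·(6·(21/2−(-11)) + 11·(-11−(-7)) + (-11)·(-7−(21/2))) = ½·(129 − 44 + 385/2) = 555/4.
[MB_2B_3] = ½·(5·(21/2−(-11)) + 11·(-11−(-18/7)) + (-11)·(-18/7−(21/2))) = ½·(215/2 − 649/7 + 2013/14) = 555/7, so the B_1-coordinate is (555/7)/(555/4) = 4/7.
[B_1MB_3] = ½·(6·(-18/7−(-11)) + 5·(-11−(-7)) + (-11)·(-7−(-18/7))) = ½·(354/7 − 20 + 341/7) = 555/14, so the B_2-coordinate is 2/7.
[B_1B_2M] = ½·(6·(21/2−(-18/7)) + 11·(-18/7−(-7)) + 5·(-7−(21/2))) = ½·(549/7 + 341/7 − 175/2) = 555/28, so the B_3-coordinate is 1/7.
Check: 4/7 + 2/7 + 1/7 = 1.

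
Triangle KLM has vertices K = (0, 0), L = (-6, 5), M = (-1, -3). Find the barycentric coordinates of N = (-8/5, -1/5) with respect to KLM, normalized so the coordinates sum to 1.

(2/5, 1/5, 2/5)

Signed area of the reference triangle: [KLM] = ½·(0·(5−(-3)) + (-6)·(-3−0) + (-1)·(0−5)) = ½·(0 + 18 + 5) = 23/2.
[NLM] = ½·((-8/5)·(5−(-3)) + (-6)·(-3−(-1/5)) + (-1)·(-1/5−5)) = ½·(-64/5 + 84/5 + 26/5) = 23/5, so the K-coordinate is (23/5)/(23/2) = 2/5.
[KNM] = ½·(0·(-1/5−(-3)) + (-8/5)·(-3−0) + (-1)·(0−(-1/5))) = ½·(0 + 24/5 − 1/5) = 23/10, so the L-coordinate is 1/5.
[KLN] = ½·(0·(5−(-1/5)) + (-6)·(-1/5−0) + (-8/5)·(0−5)) = ½·(0 + 6/5 + 8) = 23/5, so the M-coordinate is 2/5.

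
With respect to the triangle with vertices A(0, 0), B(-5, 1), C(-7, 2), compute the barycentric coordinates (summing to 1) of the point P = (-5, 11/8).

(1/4, 1/8, 5/8)

Signed area of the reference triangle: [ABC] = ½·(0·(1−2) + (-5)·(2−0) + (-7)·(0−1)) = ½·(0 − 10 + 7) = -3/2.
[PBC] = ½·((-5)·(1−2) + (-5)·(2−(11/8)) + (-7)·(11/8−1)) = ½·(5 − 25/8 − 21/8) = -3/8, so the A-coordinate is (-3/8)/(-3/2) = 1/4.
[APC] = ½·(0·(11/8−2) + (-5)·(2−0) + (-7)·(0−(11/8))) = ½·(0 − 10 + 77/8) = -3/16, so the B-coordinate is 1/8.
[ABP] = ½·(0·(1−(11/8)) + (-5)·(11/8−0) + (-5)·(0−1)) = ½·(0 − 55/8 + 5) = -15/16, so the C-coordinate is 5/8.
Check: 1/4 + 1/8 + 5/8 = 1.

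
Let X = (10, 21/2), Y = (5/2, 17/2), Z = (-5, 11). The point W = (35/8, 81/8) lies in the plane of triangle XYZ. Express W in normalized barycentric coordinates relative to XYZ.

Signed area of the reference triangle: [XYZ] = ½·(10·(17/2−11) + (5/2)·(11−(21/2)) + (-5)·(21/2−(17/2))) = ½·(-25 + 5/4 − 10) = -135/8.
[WYZ] = ½·((35/8)·(17/2−11) + (5/2)·(11−(81/8)) + (-5)·(81/8−(17/2))) = ½·(-175/16 + 35/16 − 65/8) = -135/16, so the X-coordinate is (-135/16)/(-135/8) = 1/2.
[XWZ] = ½·(10·(81/8−11) + (35/8)·(11−(21/2)) + (-5)·(21/2−(81/8))) = ½·(-35/4 + 35/16 − 15/8) = -135/32, so the Y-coordinate is 1/4.
[XYW] = ½·(10·(17/2−(81/8)) + (5/2)·(81/8−(21/2)) + (35/8)·(21/2−(17/2))) = ½·(-65/4 − 15/16 + 35/4) = -135/32, so the Z-coordinate is 1/4.

(1/2, 1/4, 1/4)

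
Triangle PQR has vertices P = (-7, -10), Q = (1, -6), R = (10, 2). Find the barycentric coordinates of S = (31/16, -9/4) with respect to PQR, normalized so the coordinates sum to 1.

(15/16, -7/8, 15/16)

Signed area of the reference triangle: [PQR] = ½·((-7)·(-6−2) + 1·(2−(-10)) + 10·(-10−(-6))) = ½·(56 + 12 − 40) = 14.
[SQR] = ½·((31/16)·(-6−2) + 1·(2−(-9/4)) + 10·(-9/4−(-6))) = ½·(-31/2 + 17/4 + 75/2) = 105/8, so the P-coordinate is (105/8)/14 = 15/16.
[PSR] = ½·((-7)·(-9/4−2) + (31/16)·(2−(-10)) + 10·(-10−(-9/4))) = ½·(119/4 + 93/4 − 155/2) = -49/4, so the Q-coordinate is -7/8.
[PQS] = ½·((-7)·(-6−(-9/4)) + 1·(-9/4−(-10)) + (31/16)·(-10−(-6))) = ½·(105/4 + 31/4 − 31/4) = 105/8, so the R-coordinate is 15/16.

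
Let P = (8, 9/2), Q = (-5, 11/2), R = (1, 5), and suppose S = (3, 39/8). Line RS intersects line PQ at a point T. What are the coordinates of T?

Barycentric coordinates of S with respect to PQR: (1/2, 1/4, 1/4).
On side PQ the R-coordinate is zero; dropping S's R-weight 1/4 and renormalizing the remaining 1/2 : 1/4 gives weights 2/3, 1/3 on P, Q.
T = (2/3)·(8, 9/2) + (1/3)·(-5, 11/2) = (11/3, 29/6).

(11/3, 29/6)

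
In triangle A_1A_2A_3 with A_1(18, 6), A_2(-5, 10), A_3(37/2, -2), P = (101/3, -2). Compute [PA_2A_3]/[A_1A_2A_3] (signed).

1

[A_1A_2A_3] = ½·(18·(10−(-2)) + (-5)·(-2−6) + (37/2)·(6−10)) = ½·(216 + 40 − 74) = 91.
[PA_2A_3] = ½·((101/3)·(10−(-2)) + (-5)·(-2−(-2)) + (37/2)·(-2−10)) = ½·(404 + 0 − 222) = 91, so the ratio is 91/91 = 1.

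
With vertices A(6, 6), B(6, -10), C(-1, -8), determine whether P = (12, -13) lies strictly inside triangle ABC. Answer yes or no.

no

Barycentric coordinates of P: (-9/112, 31/16, -6/7).
The three coordinates are negative, positive, negative; a point is interior exactly when all three are positive.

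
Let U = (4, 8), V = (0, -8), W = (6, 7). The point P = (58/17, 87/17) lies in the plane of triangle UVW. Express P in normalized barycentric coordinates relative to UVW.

(13/17, 3/17, 1/17)

Signed area of the reference triangle: [UVW] = ½·(4·(-8−7) + 0·(7−8) + 6·(8−(-8))) = ½·(-60 + 0 + 96) = 18.
[PVW] = ½·((58/17)·(-8−7) + 0·(7−(87/17)) + 6·(87/17−(-8))) = ½·(-870/17 + 0 + 1338/17) = 234/17, so the U-coordinate is (234/17)/18 = 13/17.
[UPW] = ½·(4·(87/17−7) + (58/17)·(7−8) + 6·(8−(87/17))) = ½·(-128/17 − 58/17 + 294/17) = 54/17, so the V-coordinate is 3/17.
[UVP] = ½·(4·(-8−(87/17)) + 0·(87/17−8) + (58/17)·(8−(-8))) = ½·(-892/17 + 0 + 928/17) = 18/17, so the W-coordinate is 1/17.
Check: 13/17 + 3/17 + 1/17 = 1.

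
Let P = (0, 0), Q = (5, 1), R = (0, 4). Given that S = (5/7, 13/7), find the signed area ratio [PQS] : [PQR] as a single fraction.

3/7

[PQR] = ½·(0·(1−4) + 5·(4−0) + 0·(0−1)) = ½·(0 + 20 + 0) = 10.
[PQS] = ½·(0·(1−(13/7)) + 5·(13/7−0) + (5/7)·(0−1)) = ½·(0 + 65/7 − 5/7) = 30/7, so the ratio is (30/7)/10 = 3/7.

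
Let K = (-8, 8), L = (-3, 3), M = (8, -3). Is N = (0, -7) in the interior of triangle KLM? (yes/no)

Barycentric coordinates of N: (-92/25, 152/25, -7/5).
The three coordinates are negative, positive, negative; a point is interior exactly when all three are positive.

no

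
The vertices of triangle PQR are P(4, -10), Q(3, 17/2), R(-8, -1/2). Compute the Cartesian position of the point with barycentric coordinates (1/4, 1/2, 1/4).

(1/2, 13/8)

S = (1/4)·P + (1/2)·Q + (1/4)·R.
x-coordinate: (1/4)·4 + (1/2)·3 + (1/4)·(-8) = 1/2.
y-coordinate: (1/4)·(-10) + (1/2)·(17/2) + (1/4)·(-1/2) = 13/8.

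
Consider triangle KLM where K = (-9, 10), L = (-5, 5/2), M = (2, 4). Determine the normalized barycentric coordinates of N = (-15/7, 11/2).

Signed area of the reference triangle: [KLM] = ½·((-9)·(5/2−4) + (-5)·(4−10) + 2·(10−(5/2))) = ½·(27/2 + 30 + 15) = 117/4.
[NLM] = ½·((-15/7)·(5/2−4) + (-5)·(4−(11/2)) + 2·(11/2−(5/2))) = ½·(45/14 + 15/2 + 6) = 117/14, so the K-coordinate is (117/14)/(117/4) = 2/7.
[KNM] = ½·((-9)·(11/2−4) + (-15/7)·(4−10) + 2·(10−(11/2))) = ½·(-27/2 + 90/7 + 9) = 117/28, so the L-coordinate is 1/7.
[KLN] = ½·((-9)·(5/2−(11/2)) + (-5)·(11/2−10) + (-15/7)·(10−(5/2))) = ½·(27 + 45/2 − 225/14) = 117/7, so the M-coordinate is 4/7.

(2/7, 1/7, 4/7)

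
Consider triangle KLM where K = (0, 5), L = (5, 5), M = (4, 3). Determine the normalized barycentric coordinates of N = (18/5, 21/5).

Signed area of the reference triangle: [KLM] = ½·(0·(5−3) + 5·(3−5) + 4·(5−5)) = ½·(0 − 10 + 0) = -5.
[NLM] = ½·((18/5)·(5−3) + 5·(3−(21/5)) + 4·(21/5−5)) = ½·(36/5 − 6 − 16/5) = -1, so the K-coordinate is (-1)/(-5) = 1/5.
[KNM] = ½·(0·(21/5−3) + (18/5)·(3−5) + 4·(5−(21/5))) = ½·(0 − 36/5 + 16/5) = -2, so the L-coordinate is 2/5.
[KLN] = ½·(0·(5−(21/5)) + 5·(21/5−5) + (18/5)·(5−5)) = ½·(0 − 4 + 0) = -2, so the M-coordinate is 2/5.
Check: 1/5 + 2/5 + 2/5 = 1.

(1/5, 2/5, 2/5)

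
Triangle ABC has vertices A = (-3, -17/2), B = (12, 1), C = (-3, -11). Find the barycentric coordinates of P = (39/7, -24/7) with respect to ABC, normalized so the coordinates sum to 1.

Signed area of the reference triangle: [ABC] = ½·((-3)·(1−(-11)) + 12·(-11−(-17/2)) + (-3)·(-17/2−1)) = ½·(-36 − 30 + 57/2) = -75/4.
[PBC] = ½·((39/7)·(1−(-11)) + 12·(-11−(-24/7)) + (-3)·(-24/7−1)) = ½·(468/7 − 636/7 + 93/7) = -75/14, so the A-coordinate is (-75/14)/(-75/4) = 2/7.
[APC] = ½·((-3)·(-24/7−(-11)) + (39/7)·(-11−(-17/2)) + (-3)·(-17/2−(-24/7))) = ½·(-159/7 − 195/14 + 213/14) = -75/7, so the B-coordinate is 4/7.
[ABP] = ½·((-3)·(1−(-24/7)) + 12·(-24/7−(-17/2)) + (39/7)·(-17/2−1)) = ½·(-93/7 + 426/7 − 741/14) = -75/28, so the C-coordinate is 1/7.
Check: 2/7 + 4/7 + 1/7 = 1.

(2/7, 4/7, 1/7)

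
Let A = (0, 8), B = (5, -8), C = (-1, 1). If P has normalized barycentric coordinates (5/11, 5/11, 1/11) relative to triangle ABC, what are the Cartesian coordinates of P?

P = (5/11)·A + (5/11)·B + (1/11)·C.
x-coordinate: (5/11)·0 + (5/11)·5 + (1/11)·(-1) = 24/11.
y-coordinate: (5/11)·8 + (5/11)·(-8) + (1/11)·1 = 1/11.

(24/11, 1/11)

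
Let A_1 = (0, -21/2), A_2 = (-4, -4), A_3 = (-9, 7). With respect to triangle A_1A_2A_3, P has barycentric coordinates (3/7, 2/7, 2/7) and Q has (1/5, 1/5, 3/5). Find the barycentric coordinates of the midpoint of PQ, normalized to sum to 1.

(11/35, 17/70, 31/70)

Since both coordinate triples sum to 1, the midpoint's barycentrics are the componentwise average.
(3/7+1/5)/2 = 11/35; similarly 17/70 and 31/70.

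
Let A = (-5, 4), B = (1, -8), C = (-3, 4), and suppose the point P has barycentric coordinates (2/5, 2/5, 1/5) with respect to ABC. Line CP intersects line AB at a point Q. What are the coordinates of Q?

(-2, -2)

Line CP meets AB where the C-coordinate vanishes; zeroing P's C-weight and renormalizing leaves A, B-weights 2/5 : 2/5 → (1/2, 1/2).
So Q = (1/2)·A + (1/2)·B = (-2, -2).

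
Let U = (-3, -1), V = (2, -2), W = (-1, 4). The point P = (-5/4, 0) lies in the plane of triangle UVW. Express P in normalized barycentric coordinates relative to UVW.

Signed area of the reference triangle: [UVW] = ½·((-3)·(-2−4) + 2·(4−(-1)) + (-1)·(-1−(-2))) = ½·(18 + 10 − 1) = 27/2.
[PVW] = ½·((-5/4)·(-2−4) + 2·(4−0) + (-1)·(0−(-2))) = ½·(15/2 + 8 − 2) = 27/4, so the U-coordinate is (27/4)/(27/2) = 1/2.
[UPW] = ½·((-3)·(0−4) + (-5/4)·(4−(-1)) + (-1)·(-1−0)) = ½·(12 − 25/4 + 1) = 27/8, so the V-coordinate is 1/4.
[UVP] = ½·((-3)·(-2−0) + 2·(0−(-1)) + (-5/4)·(-1−(-2))) = ½·(6 + 2 − 5/4) = 27/8, so the W-coordinate is 1/4.
Check: 1/2 + 1/4 + 1/4 = 1.

(1/2, 1/4, 1/4)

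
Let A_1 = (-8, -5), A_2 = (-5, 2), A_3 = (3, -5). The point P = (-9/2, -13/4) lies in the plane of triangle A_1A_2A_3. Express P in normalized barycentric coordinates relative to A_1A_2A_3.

Signed area of the reference triangle: [A_1A_2A_3] = ½·((-8)·(2−(-5)) + (-5)·(-5−(-5)) + 3·(-5−2)) = ½·(-56 + 0 − 21) = -77/2.
[PA_2A_3] = ½·((-9/2)·(2−(-5)) + (-5)·(-5−(-13/4)) + 3·(-13/4−2)) = ½·(-63/2 + 35/4 − 63/4) = -77/4, so the A_1-coordinate is (-77/4)/(-77/2) = 1/2.
[A_1PA_3] = ½·((-8)·(-13/4−(-5)) + (-9/2)·(-5−(-5)) + 3·(-5−(-13/4))) = ½·(-14 + 0 − 21/4) = -77/8, so the A_2-coordinate is 1/4.
[A_1A_2P] = ½·((-8)·(2−(-13/4)) + (-5)·(-13/4−(-5)) + (-9/2)·(-5−2)) = ½·(-42 − 35/4 + 63/2) = -77/8, so the A_3-coordinate is 1/4.

(1/2, 1/4, 1/4)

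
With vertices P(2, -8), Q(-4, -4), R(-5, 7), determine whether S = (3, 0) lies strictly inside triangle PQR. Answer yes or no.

Barycentric coordinates of S: (81/62, -71/62, 26/31).
The three coordinates are positive, negative, positive; a point is interior exactly when all three are positive.

no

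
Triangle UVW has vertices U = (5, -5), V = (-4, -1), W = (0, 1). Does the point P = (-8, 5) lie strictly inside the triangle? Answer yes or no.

Barycentric coordinates of P: (-16/17, 14/17, 19/17).
The three coordinates are negative, positive, positive; a point is interior exactly when all three are positive.

no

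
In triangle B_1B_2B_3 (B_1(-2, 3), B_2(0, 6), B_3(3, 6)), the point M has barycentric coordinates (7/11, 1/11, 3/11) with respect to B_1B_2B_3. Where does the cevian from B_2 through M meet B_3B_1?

Line B_2M meets B_3B_1 where the B_2-coordinate vanishes; zeroing M's B_2-weight and renormalizing leaves B_3, B_1-weights 3/11 : 7/11 → (3/10, 7/10).
So N = (3/10)·B_3 + (7/10)·B_1 = (-1/2, 39/10).

(-1/2, 39/10)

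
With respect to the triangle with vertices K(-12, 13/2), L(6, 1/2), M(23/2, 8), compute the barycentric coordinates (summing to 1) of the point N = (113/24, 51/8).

(1/4, 1/6, 7/12)

Signed area of the reference triangle: [KLM] = ½·((-12)·(1/2−8) + 6·(8−(13/2)) + (23/2)·(13/2−(1/2))) = ½·(90 + 9 + 69) = 84.
[NLM] = ½·((113/24)·(1/2−8) + 6·(8−(51/8)) + (23/2)·(51/8−(1/2))) = ½·(-565/16 + 39/4 + 1081/16) = 21, so the K-coordinate is 21/84 = 1/4.
[KNM] = ½·((-12)·(51/8−8) + (113/24)·(8−(13/2)) + (23/2)·(13/2−(51/8))) = ½·(39/2 + 113/16 + 23/16) = 14, so the L-coordinate is 1/6.
[KLN] = ½·((-12)·(1/2−(51/8)) + 6·(51/8−(13/2)) + (113/24)·(13/2−(1/2))) = ½·(141/2 − 3/4 + 113/4) = 49, so the M-coordinate is 7/12.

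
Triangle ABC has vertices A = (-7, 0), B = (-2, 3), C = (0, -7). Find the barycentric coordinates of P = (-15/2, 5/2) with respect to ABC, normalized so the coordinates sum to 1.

(1, 1/4, -1/4)

Signed area of the reference triangle: [ABC] = ½·((-7)·(3−(-7)) + (-2)·(-7−0) + 0·(0−3)) = ½·(-70 + 14 + 0) = -28.
[PBC] = ½·((-15/2)·(3−(-7)) + (-2)·(-7−(5/2)) + 0·(5/2−3)) = ½·(-75 + 19 + 0) = -28, so the A-coordinate is (-28)/(-28) = 1.
[APC] = ½·((-7)·(5/2−(-7)) + (-15/2)·(-7−0) + 0·(0−(5/2))) = ½·(-133/2 + 105/2 + 0) = -7, so the B-coordinate is 1/4.
[ABP] = ½·((-7)·(3−(5/2)) + (-2)·(5/2−0) + (-15/2)·(0−3)) = ½·(-7/2 − 5 + 45/2) = 7, so the C-coordinate is -1/4.
Check: 1 + 1/4 − 1/4 = 1.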